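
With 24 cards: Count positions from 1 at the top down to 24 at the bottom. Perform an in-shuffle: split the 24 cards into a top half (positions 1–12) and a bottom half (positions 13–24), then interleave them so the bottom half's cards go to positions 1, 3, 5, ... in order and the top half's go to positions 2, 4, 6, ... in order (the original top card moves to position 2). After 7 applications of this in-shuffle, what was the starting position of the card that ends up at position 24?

Work backwards from position 24, undoing one in-shuffle at a time:
24 ← 12 ← 6 ← 3 ← 14 ← 7 ← 16 ← 8
So the card now at position 24 started at position 8.

8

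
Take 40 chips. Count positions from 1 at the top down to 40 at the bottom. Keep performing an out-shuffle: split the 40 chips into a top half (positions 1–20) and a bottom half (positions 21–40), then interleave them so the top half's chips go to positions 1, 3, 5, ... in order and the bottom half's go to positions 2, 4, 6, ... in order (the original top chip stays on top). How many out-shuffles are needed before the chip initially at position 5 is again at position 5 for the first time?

Follow position 5 under repeated out-shuffles:
5 → 9 → 17 → 33 → 26 → 12 → 23 → 6 → 11 → 21 → 2 → 3 → 5
It first returns after 12 out-shuffles.

12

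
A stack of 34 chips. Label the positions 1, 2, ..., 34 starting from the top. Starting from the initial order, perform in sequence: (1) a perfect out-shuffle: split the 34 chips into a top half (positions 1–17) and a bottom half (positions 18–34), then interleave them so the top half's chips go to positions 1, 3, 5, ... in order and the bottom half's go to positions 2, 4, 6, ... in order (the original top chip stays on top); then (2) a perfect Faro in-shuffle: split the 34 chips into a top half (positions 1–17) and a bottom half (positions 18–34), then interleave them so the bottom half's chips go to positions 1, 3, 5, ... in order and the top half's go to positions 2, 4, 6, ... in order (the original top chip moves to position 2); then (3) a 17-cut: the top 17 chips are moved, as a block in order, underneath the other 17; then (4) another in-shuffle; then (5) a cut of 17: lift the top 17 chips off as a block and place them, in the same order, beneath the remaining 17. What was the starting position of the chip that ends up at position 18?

26

Undo the operations in reverse order, starting from position 18:
  undo op 5 (cut 17): 18 ← 1
  undo op 4 (in-shuffle, from bottom half): 1 ← 18
  undo op 3 (cut 17): 18 ← 1
  undo op 2 (in-shuffle, from bottom half): 1 ← 18
  undo op 1 (out-shuffle, from bottom half): 18 ← 26
So the chip at position 18 came from original position 26.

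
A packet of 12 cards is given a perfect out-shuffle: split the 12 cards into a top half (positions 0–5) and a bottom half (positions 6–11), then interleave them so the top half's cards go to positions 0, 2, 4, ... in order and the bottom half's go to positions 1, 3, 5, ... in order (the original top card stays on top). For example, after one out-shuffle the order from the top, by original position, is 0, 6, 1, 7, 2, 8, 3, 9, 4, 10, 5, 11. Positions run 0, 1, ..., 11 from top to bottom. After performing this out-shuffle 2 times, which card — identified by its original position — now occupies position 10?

Work backwards from position 10, undoing one out-shuffle at a time:
10 ← 5 ← 8
So the card now at position 10 started at position 8.

8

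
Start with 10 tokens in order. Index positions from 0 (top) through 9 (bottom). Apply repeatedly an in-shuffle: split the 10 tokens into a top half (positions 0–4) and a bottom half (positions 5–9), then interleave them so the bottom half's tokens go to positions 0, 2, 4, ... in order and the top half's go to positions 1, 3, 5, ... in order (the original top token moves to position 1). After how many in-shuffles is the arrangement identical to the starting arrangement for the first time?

10

The in-shuffle permutes the 10 positions with cycle lengths [10].
Every token is home exactly when every cycle has completed a whole number of laps, i.e. after lcm(10) = 10 in-shuffles.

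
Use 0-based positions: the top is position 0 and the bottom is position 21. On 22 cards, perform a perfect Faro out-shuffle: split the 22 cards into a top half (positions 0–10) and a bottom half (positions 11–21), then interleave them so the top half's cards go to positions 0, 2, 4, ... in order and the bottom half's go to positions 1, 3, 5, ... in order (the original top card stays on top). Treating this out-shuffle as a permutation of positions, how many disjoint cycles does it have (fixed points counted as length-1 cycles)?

7

Trace each unvisited position around until it returns:
(0) (1 2 4 8 16 11) (3 6 12) (5 10 20 19 17 13) (7 14) (9 18 15) (21)
7 cycles in total.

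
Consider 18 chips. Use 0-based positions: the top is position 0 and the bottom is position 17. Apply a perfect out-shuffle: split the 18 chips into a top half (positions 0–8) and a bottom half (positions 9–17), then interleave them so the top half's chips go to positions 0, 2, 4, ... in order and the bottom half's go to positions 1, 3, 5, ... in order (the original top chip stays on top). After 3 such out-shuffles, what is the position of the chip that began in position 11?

3

Track the chip's position through each out-shuffle:
11 → 5 → 10 → 3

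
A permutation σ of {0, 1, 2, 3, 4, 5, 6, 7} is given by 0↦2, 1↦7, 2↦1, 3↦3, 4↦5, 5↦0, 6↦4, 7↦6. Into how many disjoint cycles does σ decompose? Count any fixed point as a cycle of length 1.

Cycle decomposition: (0 2 1 7 6 4 5) (3).
2 cycles.

2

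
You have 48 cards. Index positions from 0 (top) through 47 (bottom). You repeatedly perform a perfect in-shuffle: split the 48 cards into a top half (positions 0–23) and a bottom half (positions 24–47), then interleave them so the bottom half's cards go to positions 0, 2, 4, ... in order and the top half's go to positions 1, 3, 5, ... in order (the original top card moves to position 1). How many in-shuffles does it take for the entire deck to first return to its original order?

21

The in-shuffle permutes the 48 positions with cycle lengths [3, 3, 21, 21].
Every card is home exactly when every cycle has completed a whole number of laps, i.e. after lcm(3, 21) = 21 in-shuffles.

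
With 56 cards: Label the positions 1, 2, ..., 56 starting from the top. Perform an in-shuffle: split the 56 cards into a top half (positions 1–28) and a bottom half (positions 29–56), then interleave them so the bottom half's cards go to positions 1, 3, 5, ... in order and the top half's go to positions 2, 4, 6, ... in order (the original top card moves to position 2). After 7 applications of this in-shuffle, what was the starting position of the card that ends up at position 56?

Work backwards from position 56, undoing one in-shuffle at a time:
56 ← 28 ← 14 ← 7 ← 32 ← 16 ← 8 ← 4
So the card now at position 56 started at position 4.

4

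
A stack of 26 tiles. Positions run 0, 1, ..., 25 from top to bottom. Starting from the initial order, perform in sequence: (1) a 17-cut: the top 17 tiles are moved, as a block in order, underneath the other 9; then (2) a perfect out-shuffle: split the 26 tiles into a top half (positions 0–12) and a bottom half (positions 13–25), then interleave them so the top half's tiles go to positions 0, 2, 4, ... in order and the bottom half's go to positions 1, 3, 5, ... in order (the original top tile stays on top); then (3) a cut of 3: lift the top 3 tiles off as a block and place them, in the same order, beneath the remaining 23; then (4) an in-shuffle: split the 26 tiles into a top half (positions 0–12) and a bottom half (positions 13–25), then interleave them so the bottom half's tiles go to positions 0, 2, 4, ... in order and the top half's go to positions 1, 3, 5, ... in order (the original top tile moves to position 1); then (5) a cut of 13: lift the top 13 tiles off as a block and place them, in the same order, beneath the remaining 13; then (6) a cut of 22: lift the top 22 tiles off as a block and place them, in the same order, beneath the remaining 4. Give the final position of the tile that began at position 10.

Track the tile from position 10 forward through each operation:
  after op 1 (cut 17): 10 → 19
  after op 2 (out-shuffle): 19 → 13
  after op 3 (cut 3): 13 → 10
  after op 4 (in-shuffle): 10 → 21
  after op 5 (cut 13): 21 → 8
  after op 6 (cut 22): 8 → 12

12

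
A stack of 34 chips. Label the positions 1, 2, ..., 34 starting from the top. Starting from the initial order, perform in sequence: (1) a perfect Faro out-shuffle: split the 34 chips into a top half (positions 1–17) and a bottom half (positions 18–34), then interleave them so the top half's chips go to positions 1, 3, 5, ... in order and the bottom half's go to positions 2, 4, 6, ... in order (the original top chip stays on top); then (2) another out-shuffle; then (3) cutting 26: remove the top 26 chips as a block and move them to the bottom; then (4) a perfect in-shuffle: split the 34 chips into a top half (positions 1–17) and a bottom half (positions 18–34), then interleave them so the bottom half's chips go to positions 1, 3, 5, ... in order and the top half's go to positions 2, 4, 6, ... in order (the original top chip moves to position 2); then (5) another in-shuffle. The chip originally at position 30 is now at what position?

34

Track the chip from position 30 forward through each operation:
  after op 1 (out-shuffle): 30 → 26
  after op 2 (out-shuffle): 26 → 18
  after op 3 (cut 26): 18 → 26
  after op 4 (in-shuffle): 26 → 17
  after op 5 (in-shuffle): 17 → 34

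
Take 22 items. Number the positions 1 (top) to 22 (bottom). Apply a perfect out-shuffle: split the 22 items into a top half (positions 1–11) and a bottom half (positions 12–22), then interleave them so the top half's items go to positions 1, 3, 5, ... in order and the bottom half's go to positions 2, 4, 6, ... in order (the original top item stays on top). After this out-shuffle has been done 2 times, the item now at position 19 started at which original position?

Work backwards from position 19, undoing one out-shuffle at a time:
19 ← 10 ← 16
So the item now at position 19 started at position 16.

16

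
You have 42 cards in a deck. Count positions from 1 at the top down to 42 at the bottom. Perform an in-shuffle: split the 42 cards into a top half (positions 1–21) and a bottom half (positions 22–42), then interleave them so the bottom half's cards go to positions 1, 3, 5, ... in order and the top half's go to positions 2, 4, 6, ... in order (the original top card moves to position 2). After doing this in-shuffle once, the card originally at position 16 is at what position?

32

Track the card's position through each in-shuffle:
16 → 32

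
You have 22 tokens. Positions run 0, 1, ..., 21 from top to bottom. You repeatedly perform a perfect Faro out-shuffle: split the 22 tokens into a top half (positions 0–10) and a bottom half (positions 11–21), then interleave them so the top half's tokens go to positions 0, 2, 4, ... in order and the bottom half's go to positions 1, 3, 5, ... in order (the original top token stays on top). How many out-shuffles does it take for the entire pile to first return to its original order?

The out-shuffle permutes the 22 positions with cycle lengths [1, 1, 2, 3, 3, 6, 6].
Every token is home exactly when every cycle has completed a whole number of laps, i.e. after lcm(1, 2, 3, 6) = 6 out-shuffles.

6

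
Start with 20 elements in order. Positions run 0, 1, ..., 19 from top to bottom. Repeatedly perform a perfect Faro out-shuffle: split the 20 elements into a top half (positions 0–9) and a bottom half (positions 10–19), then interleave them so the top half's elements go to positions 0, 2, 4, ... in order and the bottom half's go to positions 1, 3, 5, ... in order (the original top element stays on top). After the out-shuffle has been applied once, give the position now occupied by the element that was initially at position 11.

Track the element's position through each out-shuffle:
11 → 3

3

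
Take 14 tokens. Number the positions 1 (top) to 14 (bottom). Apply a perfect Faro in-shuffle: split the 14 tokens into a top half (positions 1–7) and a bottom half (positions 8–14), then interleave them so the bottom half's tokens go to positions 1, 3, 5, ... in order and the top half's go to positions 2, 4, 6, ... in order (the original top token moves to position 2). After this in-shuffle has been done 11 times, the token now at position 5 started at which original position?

Work backwards from position 5, undoing one in-shuffle at a time:
5 ← 10 ← 5 ← 10 ← 5 ← 10 ← 5 ← 10 ← 5 ← 10 ← 5 ← 10
So the token now at position 5 started at position 10.

10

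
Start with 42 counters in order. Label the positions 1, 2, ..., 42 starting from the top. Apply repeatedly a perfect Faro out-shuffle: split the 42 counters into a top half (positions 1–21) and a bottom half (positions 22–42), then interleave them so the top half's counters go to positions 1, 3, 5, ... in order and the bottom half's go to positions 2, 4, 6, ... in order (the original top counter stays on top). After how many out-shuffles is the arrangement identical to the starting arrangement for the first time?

The out-shuffle permutes the 42 positions with cycle lengths [1, 1, 20, 20].
Every counter is home exactly when every cycle has completed a whole number of laps, i.e. after lcm(1, 20) = 20 out-shuffles.

20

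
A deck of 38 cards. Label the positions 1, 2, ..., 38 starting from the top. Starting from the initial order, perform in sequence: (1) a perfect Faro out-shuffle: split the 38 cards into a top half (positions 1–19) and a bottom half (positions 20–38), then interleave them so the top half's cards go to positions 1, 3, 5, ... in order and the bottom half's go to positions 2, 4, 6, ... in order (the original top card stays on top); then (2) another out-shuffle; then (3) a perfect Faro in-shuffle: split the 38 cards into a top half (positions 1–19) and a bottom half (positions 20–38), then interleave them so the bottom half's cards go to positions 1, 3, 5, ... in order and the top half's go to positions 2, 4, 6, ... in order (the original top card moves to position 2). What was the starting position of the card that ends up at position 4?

Undo the operations in reverse order, starting from position 4:
  undo op 3 (in-shuffle, from top half): 4 ← 2
  undo op 2 (out-shuffle, from bottom half): 2 ← 20
  undo op 1 (out-shuffle, from bottom half): 20 ← 29
So the card at position 4 came from original position 29.

29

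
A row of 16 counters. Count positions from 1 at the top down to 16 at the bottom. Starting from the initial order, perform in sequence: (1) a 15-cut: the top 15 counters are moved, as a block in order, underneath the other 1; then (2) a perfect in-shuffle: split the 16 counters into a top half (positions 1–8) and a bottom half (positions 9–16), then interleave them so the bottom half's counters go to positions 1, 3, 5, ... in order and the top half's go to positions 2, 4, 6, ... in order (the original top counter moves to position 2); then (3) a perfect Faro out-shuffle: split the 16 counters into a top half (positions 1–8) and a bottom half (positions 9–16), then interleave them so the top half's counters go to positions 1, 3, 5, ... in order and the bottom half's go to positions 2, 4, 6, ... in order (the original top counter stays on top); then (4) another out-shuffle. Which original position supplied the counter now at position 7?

Undo the operations in reverse order, starting from position 7:
  undo op 4 (out-shuffle, from top half): 7 ← 4
  undo op 3 (out-shuffle, from bottom half): 4 ← 10
  undo op 2 (in-shuffle, from top half): 10 ← 5
  undo op 1 (cut 15): 5 ← 4
So the counter at position 7 came from original position 4.

4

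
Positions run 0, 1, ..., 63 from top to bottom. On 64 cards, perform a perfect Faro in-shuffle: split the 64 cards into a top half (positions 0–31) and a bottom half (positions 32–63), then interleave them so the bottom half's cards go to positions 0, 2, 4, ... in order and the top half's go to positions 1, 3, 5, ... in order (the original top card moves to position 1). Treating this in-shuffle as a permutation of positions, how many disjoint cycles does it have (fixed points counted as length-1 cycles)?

6

Trace each unvisited position around until it returns:
(0 1 3 7 15 31 ... len 12) (2 5 11 23 47 30 ... len 12) (4 9 19 39 14 29 ... len 12) (6 13 27 55 46 28 ... len 12) (10 21 43 22 45 26 ... len 12) (12 25 51 38)
6 cycles in total.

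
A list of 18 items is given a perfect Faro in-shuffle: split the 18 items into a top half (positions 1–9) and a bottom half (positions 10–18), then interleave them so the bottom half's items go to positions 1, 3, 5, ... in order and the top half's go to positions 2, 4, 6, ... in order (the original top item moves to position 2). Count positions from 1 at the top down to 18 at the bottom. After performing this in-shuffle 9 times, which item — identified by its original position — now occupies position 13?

Work backwards from position 13, undoing one in-shuffle at a time:
13 ← 16 ← 8 ← 4 ← 2 ← 1 ← 10 ← 5 ← 12 ← 6
So the item now at position 13 started at position 6.

6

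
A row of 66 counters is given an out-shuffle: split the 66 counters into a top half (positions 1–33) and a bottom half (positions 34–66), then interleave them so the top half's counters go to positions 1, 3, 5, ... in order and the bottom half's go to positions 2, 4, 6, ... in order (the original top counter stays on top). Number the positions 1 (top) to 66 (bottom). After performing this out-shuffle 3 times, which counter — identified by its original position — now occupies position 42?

63

Work backwards from position 42, undoing one out-shuffle at a time:
42 ← 54 ← 60 ← 63
So the counter now at position 42 started at position 63.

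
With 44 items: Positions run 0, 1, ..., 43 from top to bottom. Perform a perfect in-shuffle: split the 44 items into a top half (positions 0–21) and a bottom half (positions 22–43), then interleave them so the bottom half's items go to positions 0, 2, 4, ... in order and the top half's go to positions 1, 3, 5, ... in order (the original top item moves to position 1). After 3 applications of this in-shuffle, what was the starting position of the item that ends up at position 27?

25

Work backwards from position 27, undoing one in-shuffle at a time:
27 ← 13 ← 6 ← 25
So the item now at position 27 started at position 25.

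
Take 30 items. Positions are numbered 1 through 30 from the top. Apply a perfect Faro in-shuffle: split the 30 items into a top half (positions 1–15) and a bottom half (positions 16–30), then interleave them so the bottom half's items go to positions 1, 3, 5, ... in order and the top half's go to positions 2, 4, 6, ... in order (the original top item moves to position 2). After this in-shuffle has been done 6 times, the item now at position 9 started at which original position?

Work backwards from position 9, undoing one in-shuffle at a time:
9 ← 20 ← 10 ← 5 ← 18 ← 9 ← 20
So the item now at position 9 started at position 20.

20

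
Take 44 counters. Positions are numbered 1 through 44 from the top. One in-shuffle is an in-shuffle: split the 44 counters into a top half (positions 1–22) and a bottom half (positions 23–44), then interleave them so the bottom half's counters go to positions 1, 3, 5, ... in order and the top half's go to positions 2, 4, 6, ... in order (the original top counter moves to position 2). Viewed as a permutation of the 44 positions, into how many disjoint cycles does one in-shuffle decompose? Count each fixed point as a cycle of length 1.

7

Trace each unvisited position around until it returns:
(1 2 4 8 16 32 ... len 12) (3 6 12 24) (5 10 20 40 35 25) (7 14 28 11 22 44 ... len 12) (9 18 36 27) (15 30) (21 42 39 33)
7 cycles in total.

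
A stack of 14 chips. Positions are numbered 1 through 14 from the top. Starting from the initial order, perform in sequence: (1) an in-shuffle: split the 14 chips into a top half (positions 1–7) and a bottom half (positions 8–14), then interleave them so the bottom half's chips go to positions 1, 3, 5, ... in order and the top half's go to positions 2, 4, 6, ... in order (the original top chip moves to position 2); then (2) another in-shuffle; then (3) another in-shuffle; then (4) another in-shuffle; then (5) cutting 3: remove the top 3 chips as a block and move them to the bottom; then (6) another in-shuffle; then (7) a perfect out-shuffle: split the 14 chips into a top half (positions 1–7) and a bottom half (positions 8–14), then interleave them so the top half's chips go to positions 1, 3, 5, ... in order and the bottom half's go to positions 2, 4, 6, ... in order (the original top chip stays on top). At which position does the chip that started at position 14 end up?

Track the chip from position 14 forward through each operation:
  after op 1 (in-shuffle): 14 → 13
  after op 2 (in-shuffle): 13 → 11
  after op 3 (in-shuffle): 11 → 7
  after op 4 (in-shuffle): 7 → 14
  after op 5 (cut 3): 14 → 11
  after op 6 (in-shuffle): 11 → 7
  after op 7 (out-shuffle): 7 → 13

13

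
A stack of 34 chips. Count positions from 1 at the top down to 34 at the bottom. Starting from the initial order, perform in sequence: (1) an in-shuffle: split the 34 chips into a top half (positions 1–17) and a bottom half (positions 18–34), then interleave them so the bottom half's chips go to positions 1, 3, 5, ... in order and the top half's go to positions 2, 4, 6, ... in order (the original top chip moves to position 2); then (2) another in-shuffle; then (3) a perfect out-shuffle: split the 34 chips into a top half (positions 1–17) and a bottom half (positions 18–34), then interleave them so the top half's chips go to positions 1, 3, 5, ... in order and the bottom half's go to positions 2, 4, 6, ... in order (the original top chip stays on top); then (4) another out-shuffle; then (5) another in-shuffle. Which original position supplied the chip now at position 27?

Undo the operations in reverse order, starting from position 27:
  undo op 5 (in-shuffle, from bottom half): 27 ← 31
  undo op 4 (out-shuffle, from top half): 31 ← 16
  undo op 3 (out-shuffle, from bottom half): 16 ← 25
  undo op 2 (in-shuffle, from bottom half): 25 ← 30
  undo op 1 (in-shuffle, from top half): 30 ← 15
So the chip at position 27 came from original position 15.

15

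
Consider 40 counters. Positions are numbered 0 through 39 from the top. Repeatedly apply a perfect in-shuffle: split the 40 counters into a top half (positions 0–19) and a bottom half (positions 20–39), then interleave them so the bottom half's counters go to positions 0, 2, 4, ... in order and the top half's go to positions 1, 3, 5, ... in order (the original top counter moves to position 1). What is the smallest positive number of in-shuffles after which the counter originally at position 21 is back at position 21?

20

Follow position 21 under repeated in-shuffles:
21 → 2 → 5 → 11 → 23 → 6 → 13 → 27 → 14 → 29 → 18 → 37 → 34 → 28 → 16 → 33 → 26 → 12 → 25 → 10 → 21
It first returns after 20 in-shuffles.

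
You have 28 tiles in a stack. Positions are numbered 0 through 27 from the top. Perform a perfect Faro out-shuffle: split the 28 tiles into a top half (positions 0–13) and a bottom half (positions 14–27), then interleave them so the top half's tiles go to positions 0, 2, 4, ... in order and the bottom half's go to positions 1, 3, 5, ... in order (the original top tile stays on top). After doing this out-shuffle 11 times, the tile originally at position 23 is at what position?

Track the tile's position through each out-shuffle:
23 → 19 → 11 → 22 → 17 → 7 → 14 → 1 → 2 → 4 → 8 → 16

16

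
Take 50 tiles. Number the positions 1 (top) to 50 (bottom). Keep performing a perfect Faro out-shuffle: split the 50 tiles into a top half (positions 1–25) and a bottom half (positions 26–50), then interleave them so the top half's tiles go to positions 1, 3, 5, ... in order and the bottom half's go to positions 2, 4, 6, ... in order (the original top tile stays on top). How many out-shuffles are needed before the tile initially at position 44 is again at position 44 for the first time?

Follow position 44 under repeated out-shuffles:
44 → 38 → 26 → 2 → 3 → 5 → 9 → 17 → ... → 44 (length 21)
It first returns after 21 out-shuffles.

21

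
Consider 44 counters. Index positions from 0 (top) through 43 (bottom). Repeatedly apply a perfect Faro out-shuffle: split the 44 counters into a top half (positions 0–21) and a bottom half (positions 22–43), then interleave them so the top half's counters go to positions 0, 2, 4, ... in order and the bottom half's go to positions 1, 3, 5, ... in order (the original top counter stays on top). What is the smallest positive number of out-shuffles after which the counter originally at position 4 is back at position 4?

Follow position 4 under repeated out-shuffles:
4 → 8 → 16 → 32 → 21 → 42 → 41 → 39 → 35 → 27 → 11 → 22 → 1 → 2 → 4
It first returns after 14 out-shuffles.

14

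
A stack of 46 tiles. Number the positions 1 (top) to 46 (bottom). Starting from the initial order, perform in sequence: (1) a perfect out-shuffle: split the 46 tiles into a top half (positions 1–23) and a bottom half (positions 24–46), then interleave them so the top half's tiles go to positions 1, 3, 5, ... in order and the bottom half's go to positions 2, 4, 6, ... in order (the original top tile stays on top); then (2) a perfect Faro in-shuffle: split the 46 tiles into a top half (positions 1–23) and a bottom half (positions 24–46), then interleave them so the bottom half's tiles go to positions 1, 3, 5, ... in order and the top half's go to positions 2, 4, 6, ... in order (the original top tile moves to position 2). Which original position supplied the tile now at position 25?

Undo the operations in reverse order, starting from position 25:
  undo op 2 (in-shuffle, from bottom half): 25 ← 36
  undo op 1 (out-shuffle, from bottom half): 36 ← 41
So the tile at position 25 came from original position 41.

41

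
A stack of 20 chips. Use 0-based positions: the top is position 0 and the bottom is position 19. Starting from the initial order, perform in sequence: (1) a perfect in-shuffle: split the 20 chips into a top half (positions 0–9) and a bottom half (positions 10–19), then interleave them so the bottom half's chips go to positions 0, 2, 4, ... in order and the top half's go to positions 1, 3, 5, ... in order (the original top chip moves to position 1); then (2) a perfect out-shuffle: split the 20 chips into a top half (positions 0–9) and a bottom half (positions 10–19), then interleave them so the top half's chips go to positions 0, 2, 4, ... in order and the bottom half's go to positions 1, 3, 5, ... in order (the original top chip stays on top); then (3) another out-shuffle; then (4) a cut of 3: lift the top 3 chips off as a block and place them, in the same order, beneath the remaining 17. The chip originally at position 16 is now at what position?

7

Track the chip from position 16 forward through each operation:
  after op 1 (in-shuffle): 16 → 12
  after op 2 (out-shuffle): 12 → 5
  after op 3 (out-shuffle): 5 → 10
  after op 4 (cut 3): 10 → 7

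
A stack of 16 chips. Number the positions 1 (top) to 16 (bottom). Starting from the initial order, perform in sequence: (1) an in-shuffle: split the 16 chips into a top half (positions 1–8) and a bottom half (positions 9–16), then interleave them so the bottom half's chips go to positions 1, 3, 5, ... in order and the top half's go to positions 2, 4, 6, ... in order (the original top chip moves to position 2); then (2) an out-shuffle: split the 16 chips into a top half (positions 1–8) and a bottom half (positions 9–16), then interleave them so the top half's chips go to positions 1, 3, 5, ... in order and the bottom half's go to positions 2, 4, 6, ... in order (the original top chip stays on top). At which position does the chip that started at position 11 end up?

9

Track the chip from position 11 forward through each operation:
  after op 1 (in-shuffle): 11 → 5
  after op 2 (out-shuffle): 5 → 9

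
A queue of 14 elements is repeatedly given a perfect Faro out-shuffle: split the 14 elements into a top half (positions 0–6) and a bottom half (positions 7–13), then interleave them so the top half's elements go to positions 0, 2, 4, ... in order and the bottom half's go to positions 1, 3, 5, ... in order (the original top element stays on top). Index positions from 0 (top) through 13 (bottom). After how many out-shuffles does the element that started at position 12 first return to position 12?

Follow position 12 under repeated out-shuffles:
12 → 11 → 9 → 5 → 10 → 7 → 1 → 2 → 4 → 8 → 3 → 6 → 12
It first returns after 12 out-shuffles.

12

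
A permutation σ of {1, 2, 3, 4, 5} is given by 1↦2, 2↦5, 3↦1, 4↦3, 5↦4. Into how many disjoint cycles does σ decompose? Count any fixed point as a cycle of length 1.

1

Cycle decomposition: (1 2 5 4 3).
1 cycle.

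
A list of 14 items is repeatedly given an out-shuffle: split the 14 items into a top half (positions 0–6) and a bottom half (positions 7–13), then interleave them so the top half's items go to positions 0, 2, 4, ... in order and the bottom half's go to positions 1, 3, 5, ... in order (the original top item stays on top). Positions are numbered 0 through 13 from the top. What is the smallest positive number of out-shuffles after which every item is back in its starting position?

The out-shuffle permutes the 14 positions with cycle lengths [1, 1, 12].
Every item is home exactly when every cycle has completed a whole number of laps, i.e. after lcm(1, 12) = 12 out-shuffles.

12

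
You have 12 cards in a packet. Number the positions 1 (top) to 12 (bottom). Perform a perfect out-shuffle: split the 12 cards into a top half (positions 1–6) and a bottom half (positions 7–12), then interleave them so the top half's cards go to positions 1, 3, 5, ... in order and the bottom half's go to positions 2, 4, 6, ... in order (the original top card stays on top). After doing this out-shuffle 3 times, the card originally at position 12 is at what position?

12

Position 12 is a fixed point of every out-shuffle, so the card never moves.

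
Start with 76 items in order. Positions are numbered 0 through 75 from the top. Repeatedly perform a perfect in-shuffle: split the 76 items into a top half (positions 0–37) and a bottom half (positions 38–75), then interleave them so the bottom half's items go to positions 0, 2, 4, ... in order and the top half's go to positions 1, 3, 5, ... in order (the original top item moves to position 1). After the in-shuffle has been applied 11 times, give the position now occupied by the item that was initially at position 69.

62

Track the item's position through each in-shuffle:
69 → 62 → 48 → 20 → 41 → 6 → 13 → 27 → 55 → 34 → 69 → 62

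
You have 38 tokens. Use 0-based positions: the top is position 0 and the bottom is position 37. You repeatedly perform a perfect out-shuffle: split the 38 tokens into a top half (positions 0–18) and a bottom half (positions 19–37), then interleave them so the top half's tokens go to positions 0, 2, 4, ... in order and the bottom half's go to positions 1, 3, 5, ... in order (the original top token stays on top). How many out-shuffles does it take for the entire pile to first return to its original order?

36

The out-shuffle permutes the 38 positions with cycle lengths [1, 1, 36].
Every token is home exactly when every cycle has completed a whole number of laps, i.e. after lcm(1, 36) = 36 out-shuffles.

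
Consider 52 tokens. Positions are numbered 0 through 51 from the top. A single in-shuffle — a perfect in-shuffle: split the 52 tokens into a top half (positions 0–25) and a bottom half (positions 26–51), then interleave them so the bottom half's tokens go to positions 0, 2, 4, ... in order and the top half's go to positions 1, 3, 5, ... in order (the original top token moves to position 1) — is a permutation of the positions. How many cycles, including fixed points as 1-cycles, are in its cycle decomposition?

1

Trace each unvisited position around until it returns:
(0 1 3 7 15 31 ... len 52)
1 cycle in total.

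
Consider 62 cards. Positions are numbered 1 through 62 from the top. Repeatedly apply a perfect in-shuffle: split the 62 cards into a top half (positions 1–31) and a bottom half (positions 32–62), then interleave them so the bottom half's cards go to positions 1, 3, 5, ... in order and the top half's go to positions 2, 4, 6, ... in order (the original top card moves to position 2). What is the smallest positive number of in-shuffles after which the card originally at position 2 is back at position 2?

Follow position 2 under repeated in-shuffles:
2 → 4 → 8 → 16 → 32 → 1 → 2
It first returns after 6 in-shuffles.

6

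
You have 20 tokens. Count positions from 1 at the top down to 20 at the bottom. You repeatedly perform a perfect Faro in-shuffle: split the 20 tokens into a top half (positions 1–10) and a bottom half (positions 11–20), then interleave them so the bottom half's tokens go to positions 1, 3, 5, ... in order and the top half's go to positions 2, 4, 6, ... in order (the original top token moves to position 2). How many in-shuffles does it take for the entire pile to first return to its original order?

The in-shuffle permutes the 20 positions with cycle lengths [2, 3, 3, 6, 6].
Every token is home exactly when every cycle has completed a whole number of laps, i.e. after lcm(2, 3, 6) = 6 in-shuffles.

6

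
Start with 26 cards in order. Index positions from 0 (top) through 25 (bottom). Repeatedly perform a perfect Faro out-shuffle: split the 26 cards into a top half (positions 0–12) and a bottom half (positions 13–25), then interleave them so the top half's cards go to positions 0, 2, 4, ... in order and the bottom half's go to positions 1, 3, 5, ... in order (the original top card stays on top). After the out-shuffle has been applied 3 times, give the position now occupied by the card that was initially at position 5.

Track the card's position through each out-shuffle:
5 → 10 → 20 → 15

15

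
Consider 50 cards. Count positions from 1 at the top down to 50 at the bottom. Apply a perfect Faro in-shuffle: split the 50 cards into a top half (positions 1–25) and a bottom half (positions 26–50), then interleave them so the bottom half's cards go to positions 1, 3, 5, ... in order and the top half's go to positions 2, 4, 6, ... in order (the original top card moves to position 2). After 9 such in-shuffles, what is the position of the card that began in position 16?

32

Track the card's position through each in-shuffle:
16 → 32 → 13 → 26 → 1 → 2 → 4 → 8 → 16 → 32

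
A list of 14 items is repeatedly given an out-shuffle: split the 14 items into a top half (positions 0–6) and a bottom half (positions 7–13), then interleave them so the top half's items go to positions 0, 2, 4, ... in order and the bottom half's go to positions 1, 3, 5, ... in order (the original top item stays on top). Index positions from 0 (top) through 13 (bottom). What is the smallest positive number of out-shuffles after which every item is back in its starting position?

The out-shuffle permutes the 14 positions with cycle lengths [1, 1, 12].
Every item is home exactly when every cycle has completed a whole number of laps, i.e. after lcm(1, 12) = 12 out-shuffles.

12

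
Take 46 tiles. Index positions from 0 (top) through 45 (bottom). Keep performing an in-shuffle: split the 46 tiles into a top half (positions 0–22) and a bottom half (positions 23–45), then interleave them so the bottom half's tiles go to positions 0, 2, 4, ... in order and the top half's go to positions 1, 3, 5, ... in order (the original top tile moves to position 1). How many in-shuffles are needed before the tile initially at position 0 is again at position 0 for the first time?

23

Follow position 0 under repeated in-shuffles:
0 → 1 → 3 → 7 → 15 → 31 → 16 → 33 → ... → 0 (length 23)
It first returns after 23 in-shuffles.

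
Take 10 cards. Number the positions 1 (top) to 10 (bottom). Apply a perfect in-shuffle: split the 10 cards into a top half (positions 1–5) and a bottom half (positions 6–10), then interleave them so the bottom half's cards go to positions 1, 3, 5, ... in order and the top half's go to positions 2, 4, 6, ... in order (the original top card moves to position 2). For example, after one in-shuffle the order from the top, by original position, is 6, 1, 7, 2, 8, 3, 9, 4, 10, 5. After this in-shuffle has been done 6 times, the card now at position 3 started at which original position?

Work backwards from position 3, undoing one in-shuffle at a time:
3 ← 7 ← 9 ← 10 ← 5 ← 8 ← 4
So the card now at position 3 started at position 4.

4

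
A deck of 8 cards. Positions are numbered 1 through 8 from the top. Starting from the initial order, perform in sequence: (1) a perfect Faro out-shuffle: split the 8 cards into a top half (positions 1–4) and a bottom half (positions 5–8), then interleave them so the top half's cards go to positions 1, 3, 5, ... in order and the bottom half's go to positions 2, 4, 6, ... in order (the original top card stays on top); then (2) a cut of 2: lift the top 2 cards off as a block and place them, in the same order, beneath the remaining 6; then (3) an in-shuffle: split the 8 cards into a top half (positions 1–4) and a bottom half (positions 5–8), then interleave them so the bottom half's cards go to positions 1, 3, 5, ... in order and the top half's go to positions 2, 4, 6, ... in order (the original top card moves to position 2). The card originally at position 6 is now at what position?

Track the card from position 6 forward through each operation:
  after op 1 (out-shuffle): 6 → 4
  after op 2 (cut 2): 4 → 2
  after op 3 (in-shuffle): 2 → 4

4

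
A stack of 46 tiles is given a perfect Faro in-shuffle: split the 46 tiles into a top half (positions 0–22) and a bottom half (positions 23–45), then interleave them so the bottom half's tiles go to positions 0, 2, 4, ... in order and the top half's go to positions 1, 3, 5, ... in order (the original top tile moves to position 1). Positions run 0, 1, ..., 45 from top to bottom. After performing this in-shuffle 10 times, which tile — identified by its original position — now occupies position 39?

42

Work backwards from position 39, undoing one in-shuffle at a time:
39 ← 19 ← 9 ← 4 ← 25 ← 12 ← 29 ← 14 ← 30 ← 38 ← 42
So the tile now at position 39 started at position 42.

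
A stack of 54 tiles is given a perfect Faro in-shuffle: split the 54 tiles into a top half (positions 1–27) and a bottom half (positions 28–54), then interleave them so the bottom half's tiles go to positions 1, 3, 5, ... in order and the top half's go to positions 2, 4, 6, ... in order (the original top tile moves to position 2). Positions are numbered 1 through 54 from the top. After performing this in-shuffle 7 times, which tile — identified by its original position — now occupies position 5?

40

Work backwards from position 5, undoing one in-shuffle at a time:
5 ← 30 ← 15 ← 35 ← 45 ← 50 ← 25 ← 40
So the tile now at position 5 started at position 40.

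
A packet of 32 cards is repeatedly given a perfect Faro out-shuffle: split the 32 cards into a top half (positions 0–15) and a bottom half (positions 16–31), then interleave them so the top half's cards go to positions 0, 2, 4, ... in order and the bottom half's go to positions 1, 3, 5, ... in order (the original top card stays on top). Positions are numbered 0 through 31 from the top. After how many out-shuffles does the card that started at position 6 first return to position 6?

5

Follow position 6 under repeated out-shuffles:
6 → 12 → 24 → 17 → 3 → 6
It first returns after 5 out-shuffles.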